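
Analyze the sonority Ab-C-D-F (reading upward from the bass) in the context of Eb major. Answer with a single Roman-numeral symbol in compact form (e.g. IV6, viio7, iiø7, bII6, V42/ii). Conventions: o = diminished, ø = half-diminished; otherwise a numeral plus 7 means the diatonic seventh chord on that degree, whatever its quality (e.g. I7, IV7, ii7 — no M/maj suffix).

viiø43

Stacked in thirds the chord is D-F-Ab-C: a half-diminished seventh chord on D.
D is scale degree 7 in Eb major, and a half-diminished seventh chord on that degree is written viiø7.
With Ab in the bass the chord is in second inversion, so the figured bass is 43.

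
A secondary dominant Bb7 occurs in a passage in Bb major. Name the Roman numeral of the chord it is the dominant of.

IV

The chord is a dominant seventh chord on Bb.
A dominant resolves down a perfect fifth: Bb → Eb. In Bb major, Eb is scale degree 4, i.e. IV.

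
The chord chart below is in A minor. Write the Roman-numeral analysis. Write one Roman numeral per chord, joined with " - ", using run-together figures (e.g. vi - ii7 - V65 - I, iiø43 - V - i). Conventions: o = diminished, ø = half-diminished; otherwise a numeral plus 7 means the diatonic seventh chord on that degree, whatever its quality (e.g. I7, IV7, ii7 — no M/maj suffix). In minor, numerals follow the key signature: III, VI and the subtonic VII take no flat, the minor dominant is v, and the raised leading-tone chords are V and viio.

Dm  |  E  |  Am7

Dm has root D, degree 4 in A minor, so iv.
E: root E is the dominant; major triad there is V.
Am7: root A is the tonic; minor seventh chord there is i7.

iv - V - i7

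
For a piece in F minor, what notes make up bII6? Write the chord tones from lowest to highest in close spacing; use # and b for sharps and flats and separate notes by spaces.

Bb Db Gb

bII6 is the Neapolitan sixth — a major triad on the lowered second degree, here in its customary first inversion. In F minor that root is Gb.
So the chord is Gb-Bb-Db.
With the 6 figure the chord is in first inversion; from the bass Bb upward in close position it reads Bb-Db-Gb.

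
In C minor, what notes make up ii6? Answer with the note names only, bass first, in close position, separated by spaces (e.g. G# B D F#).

F A D

ii6 is the minor supertonic, borrowed from the parallel major (the Dorian ii). In C minor that root is D.
So the chord is D-F-A.
With the 6 figure the chord is in first inversion; from the bass F upward in close position it reads F-A-D.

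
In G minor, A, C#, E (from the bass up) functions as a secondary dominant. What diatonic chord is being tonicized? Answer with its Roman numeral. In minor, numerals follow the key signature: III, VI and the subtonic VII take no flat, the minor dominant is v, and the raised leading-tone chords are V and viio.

V

The chord is a major triad on A.
A dominant resolves down a perfect fifth: A → D. In G minor, D is scale degree 5, i.e. V.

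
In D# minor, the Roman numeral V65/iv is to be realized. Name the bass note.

The applied chord V65/iv is rooted on D#: D#-F##-A#-C#.
The figure 65 means first inversion — the third is in the bass.

F##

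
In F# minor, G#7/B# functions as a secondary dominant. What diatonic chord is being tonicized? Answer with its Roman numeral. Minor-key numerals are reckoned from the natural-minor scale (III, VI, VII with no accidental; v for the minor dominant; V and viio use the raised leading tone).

V

The chord is a dominant seventh chord on G#.
A dominant resolves down a perfect fifth: G# → C#. In F# minor, C# is scale degree 5, i.e. V.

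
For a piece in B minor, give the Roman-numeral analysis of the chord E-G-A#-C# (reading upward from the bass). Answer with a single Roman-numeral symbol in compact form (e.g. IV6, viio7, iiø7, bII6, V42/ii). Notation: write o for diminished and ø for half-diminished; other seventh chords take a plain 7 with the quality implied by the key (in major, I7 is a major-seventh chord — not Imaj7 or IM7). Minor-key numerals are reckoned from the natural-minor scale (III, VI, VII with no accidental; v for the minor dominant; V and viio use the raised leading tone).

viio43

Stacked in thirds the chord is A#-C#-E-G: a fully diminished seventh chord on A#.
In B minor, A# is the leading tone; the diatonic fully diminished seventh chord there is viio7.
With E in the bass the chord is in second inversion, so the figured bass is 43.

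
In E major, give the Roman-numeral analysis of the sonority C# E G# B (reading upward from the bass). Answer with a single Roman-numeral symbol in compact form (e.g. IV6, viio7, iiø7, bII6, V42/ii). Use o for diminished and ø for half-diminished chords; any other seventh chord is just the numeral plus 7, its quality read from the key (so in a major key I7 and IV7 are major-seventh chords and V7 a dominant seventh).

The pitches C#-E-G#-B form a minor seventh chord rooted on C#.
C# is scale degree 6 in E major, and a minor seventh chord on that degree is written vi7.

vi7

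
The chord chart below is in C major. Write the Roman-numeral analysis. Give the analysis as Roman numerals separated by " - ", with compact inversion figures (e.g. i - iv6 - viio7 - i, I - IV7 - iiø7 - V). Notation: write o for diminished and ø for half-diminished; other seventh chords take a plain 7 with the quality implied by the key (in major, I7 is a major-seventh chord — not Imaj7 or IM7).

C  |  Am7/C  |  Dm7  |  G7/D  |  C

I - vi65 - ii7 - V43 - I

C has root C, degree 1 in C major, so I.
Am7/C: minor seventh chord on A = scale degree 6 → vi65.
Dm7 has root D, degree 2 in C major, so ii7.
G7/D: dominant seventh chord on G = scale degree 5 → V43.
C: root C is the tonic; major triad there is I.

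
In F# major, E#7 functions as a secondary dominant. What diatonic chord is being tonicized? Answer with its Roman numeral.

iii

The chord is a dominant seventh chord on E#.
A dominant resolves down a perfect fifth: E# → A#. In F# major, A# is scale degree 3, i.e. iii.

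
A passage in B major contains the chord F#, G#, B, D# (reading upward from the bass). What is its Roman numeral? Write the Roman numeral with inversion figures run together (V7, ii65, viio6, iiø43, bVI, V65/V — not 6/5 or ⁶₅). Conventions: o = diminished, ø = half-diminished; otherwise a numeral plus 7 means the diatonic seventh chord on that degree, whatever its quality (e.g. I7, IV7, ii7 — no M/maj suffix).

vi42

Stacked in thirds the chord is G#-B-D#-F#: a minor seventh chord on G#.
G# is scale degree 6 in B major, and a minor seventh chord on that degree is written vi7.
With F# in the bass the chord is in third inversion, so the figured bass is 42.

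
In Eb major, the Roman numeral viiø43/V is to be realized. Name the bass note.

Eb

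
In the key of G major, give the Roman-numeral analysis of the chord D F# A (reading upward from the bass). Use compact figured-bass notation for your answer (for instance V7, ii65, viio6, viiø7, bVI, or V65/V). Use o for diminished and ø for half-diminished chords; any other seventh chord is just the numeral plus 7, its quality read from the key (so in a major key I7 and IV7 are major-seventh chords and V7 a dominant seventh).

V

Stacked in thirds the chord is D-F#-A: a major triad on D.
In G major, D is the dominant; the diatonic major triad there is V.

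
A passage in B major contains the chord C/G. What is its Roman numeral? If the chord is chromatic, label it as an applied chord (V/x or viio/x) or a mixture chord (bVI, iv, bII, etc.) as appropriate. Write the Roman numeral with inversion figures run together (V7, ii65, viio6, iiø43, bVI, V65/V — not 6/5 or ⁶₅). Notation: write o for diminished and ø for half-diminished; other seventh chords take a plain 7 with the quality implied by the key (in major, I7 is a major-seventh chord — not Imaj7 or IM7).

Stacked in thirds the chord is C-E-G: a major triad on C.
C is the lowered second degree of B major (diatonic 2 would be C#). This is the Neapolitan chord — a major triad on the lowered second degree.
With G in the bass the chord is in second inversion, so the figured bass is 64.

bII64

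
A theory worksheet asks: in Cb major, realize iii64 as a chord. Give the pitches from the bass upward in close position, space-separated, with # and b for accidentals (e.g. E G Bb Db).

The numeral's case and figure indicate a minor triad. In Cb major its root, the mediant, is Eb.
Stacking thirds from Eb gives Eb-Gb-Bb.
With the 64 figure the chord is in second inversion; from the bass Bb upward in close position it reads Bb-Eb-Gb.

Bb Eb Gb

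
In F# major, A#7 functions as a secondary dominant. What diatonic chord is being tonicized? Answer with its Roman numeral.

vi

The chord is a dominant seventh chord on A#.
A dominant resolves down a perfect fifth: A# → D#. In F# major, D# is scale degree 6, i.e. vi.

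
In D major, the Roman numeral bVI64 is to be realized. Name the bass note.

bVI in D major has root Bb; the chord is Bb-D-F.
The figure 64 means second inversion — the fifth is in the bass.

F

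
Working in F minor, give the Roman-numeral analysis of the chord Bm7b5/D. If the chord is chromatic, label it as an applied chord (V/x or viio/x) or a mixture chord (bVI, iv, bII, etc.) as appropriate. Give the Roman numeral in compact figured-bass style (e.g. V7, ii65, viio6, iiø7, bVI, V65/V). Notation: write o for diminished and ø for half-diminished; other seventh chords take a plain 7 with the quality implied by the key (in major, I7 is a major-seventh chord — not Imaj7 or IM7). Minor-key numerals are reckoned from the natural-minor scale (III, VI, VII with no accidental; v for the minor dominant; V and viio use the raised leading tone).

viiø65/V

Stacked in thirds the chord is B-D-F-A: a half-diminished seventh chord on B.
B sits a half step below C (V in F minor); a diminished chord there is the applied leading-tone chord of V.
With D in the bass the chord is in first inversion, so the figured bass is 65.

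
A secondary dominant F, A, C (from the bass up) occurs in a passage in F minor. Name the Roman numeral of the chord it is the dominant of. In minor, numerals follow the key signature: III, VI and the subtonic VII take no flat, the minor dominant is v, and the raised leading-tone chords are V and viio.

iv

The chord is a major triad on F.
A dominant resolves down a perfect fifth: F → Bb. In F minor, Bb is scale degree 4, i.e. iv.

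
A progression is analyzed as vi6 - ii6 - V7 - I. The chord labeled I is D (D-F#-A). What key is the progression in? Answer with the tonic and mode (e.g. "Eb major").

The chord D is a major triad rooted on D; its label is I.
If D is scale degree 1 and the mode makes that degree carry a major triad, the tonic is D and the mode is major.

D major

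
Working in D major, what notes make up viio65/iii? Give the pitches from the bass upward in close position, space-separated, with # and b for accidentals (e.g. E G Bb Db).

G# B D E#

The slash marks an applied leading-tone chord: viio of iii. In D major, iii is F#, so the leading tone to it is E#, a half step below.
Building a fully diminished seventh chord on E# gives E#-G#-B-D.
With the 65 figure the chord is in first inversion; from the bass G# upward in close position it reads G#-B-D-E#.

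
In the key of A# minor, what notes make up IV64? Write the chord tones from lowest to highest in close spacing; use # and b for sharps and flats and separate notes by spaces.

IV64 is the major subdominant, borrowed from the parallel major. In A# minor that root is D#.
So the chord is D#-F##-A#.
The figured bass 64 indicates second inversion, placing the fifth (A#) in the bass: A#-D#-F##.

A# D# F##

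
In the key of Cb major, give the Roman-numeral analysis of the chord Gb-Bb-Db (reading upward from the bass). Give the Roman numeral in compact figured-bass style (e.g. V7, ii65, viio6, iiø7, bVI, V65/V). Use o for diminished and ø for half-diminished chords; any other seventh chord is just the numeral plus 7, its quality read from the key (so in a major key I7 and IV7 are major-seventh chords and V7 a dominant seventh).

V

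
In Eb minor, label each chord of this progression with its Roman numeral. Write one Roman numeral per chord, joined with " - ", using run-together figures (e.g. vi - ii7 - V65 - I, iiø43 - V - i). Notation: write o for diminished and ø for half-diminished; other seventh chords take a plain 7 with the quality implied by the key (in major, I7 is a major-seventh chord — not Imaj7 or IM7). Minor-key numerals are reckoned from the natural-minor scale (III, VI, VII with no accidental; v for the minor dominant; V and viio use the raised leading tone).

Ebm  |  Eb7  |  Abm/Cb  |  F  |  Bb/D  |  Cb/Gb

Ebm has root Eb, degree 1 in Eb minor, so i.
Eb7: chromatic; Eb is V of iv, so V7/iv.
Abm/Cb: root Ab is the subdominant; minor triad there is iv6.
F is the secondary dominant of V (major triad on F): V/V.
Bb/D: root Bb is the dominant; major triad there is V6.
Cb/Gb has root Cb, degree 6 in Eb minor, so VI64.

i - V7/iv - iv6 - V/V - V6 - VI64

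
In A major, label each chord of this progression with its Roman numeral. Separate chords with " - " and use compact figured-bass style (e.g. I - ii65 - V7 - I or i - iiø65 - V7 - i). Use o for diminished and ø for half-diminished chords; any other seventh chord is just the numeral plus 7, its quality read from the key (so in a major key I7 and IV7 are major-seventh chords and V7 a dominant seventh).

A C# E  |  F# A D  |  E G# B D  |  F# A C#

I - IV6 - V7 - vi

A-C#-E: root A is the tonic; major triad there is I.
F#-A-D: major triad on D = scale degree 4 → IV6.
E-G#-B-D has root E, degree 5 in A major, so V7.
F#-A-C#: root F# is the submediant; minor triad there is vi.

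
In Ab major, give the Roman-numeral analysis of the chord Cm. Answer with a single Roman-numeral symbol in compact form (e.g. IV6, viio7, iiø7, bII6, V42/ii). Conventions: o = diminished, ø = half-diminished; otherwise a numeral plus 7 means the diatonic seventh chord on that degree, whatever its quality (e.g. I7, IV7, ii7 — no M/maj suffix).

iii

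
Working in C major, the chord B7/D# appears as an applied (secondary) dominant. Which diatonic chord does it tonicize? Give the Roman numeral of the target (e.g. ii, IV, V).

iii

The chord is a dominant seventh chord on B.
A dominant resolves down a perfect fifth: B → E. In C major, E is scale degree 3, i.e. iii.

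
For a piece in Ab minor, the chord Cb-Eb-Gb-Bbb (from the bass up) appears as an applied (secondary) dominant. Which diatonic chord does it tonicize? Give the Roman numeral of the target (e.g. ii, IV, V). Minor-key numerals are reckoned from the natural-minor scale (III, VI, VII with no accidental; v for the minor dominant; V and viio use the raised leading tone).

VI

The chord is a dominant seventh chord on Cb.
A dominant resolves down a perfect fifth: Cb → Fb. In Ab minor, Fb is scale degree 6, i.e. VI.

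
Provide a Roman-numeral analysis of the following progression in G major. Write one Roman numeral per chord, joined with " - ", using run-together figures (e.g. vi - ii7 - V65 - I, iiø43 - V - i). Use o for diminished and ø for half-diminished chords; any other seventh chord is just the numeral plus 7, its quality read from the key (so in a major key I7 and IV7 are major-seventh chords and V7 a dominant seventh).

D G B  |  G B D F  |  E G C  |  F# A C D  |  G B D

I64 - V7/IV - IV6 - V65 - I

D-G-B: root G is the tonic; major triad there is I64.
G-B-D-F: a dominant seventh chord on G, the applied dominant of IV → V7/IV.
E-G-C: root C is the subdominant; major triad there is IV6.
F#-A-C-D: root D is the dominant; dominant seventh chord there is V65.
G-B-D has root G, degree 1 in G major, so I.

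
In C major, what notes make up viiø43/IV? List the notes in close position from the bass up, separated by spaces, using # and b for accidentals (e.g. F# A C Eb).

Bb D E G

The slash marks an applied leading-tone chord: viio of IV. In C major, IV is F, so the leading tone to it is E, a half step below.
Building a half-diminished seventh chord on E gives E-G-Bb-D.
The figured bass 43 indicates second inversion, placing the fifth (Bb) in the bass: Bb-D-E-G.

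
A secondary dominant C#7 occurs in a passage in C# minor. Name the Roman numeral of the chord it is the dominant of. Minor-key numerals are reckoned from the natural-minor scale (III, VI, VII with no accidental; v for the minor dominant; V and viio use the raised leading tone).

The chord is a dominant seventh chord on C#.
A dominant resolves down a perfect fifth: C# → F#. In C# minor, F# is scale degree 4, i.e. iv.

iv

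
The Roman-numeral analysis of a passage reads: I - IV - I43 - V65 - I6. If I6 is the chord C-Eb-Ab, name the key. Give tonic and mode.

Ab major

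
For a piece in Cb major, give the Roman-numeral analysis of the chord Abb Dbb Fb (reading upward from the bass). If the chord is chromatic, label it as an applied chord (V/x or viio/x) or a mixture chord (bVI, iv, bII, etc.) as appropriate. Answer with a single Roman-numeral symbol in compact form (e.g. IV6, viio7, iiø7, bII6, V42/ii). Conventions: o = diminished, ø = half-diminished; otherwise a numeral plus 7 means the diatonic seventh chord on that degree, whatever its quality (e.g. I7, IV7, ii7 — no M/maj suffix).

bII64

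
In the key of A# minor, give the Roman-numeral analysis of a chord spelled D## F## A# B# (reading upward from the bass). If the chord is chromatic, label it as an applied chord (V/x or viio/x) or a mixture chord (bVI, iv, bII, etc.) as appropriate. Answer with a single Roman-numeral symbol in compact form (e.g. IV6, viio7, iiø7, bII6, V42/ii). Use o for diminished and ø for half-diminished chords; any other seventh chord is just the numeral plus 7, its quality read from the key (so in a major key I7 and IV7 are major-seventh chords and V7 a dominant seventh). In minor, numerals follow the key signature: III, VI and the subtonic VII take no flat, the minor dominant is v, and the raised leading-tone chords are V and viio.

V65/V

Stacked in thirds the chord is B#-D##-F##-A#: a dominant seventh chord on B#.
B# is not a diatonic chord root with this quality in A# minor, but it lies a perfect fifth above E# (V), so the chord functions as an applied dominant of V.
With D## in the bass the chord is in first inversion, so the figured bass is 65.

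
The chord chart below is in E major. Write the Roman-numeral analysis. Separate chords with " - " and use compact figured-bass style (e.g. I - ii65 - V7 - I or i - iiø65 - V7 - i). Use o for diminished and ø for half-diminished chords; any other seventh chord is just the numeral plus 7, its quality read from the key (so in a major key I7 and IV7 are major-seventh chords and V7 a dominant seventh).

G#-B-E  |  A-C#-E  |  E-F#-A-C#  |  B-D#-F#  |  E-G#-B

I6 - IV - ii42 - V - I

G#-B-E has root E, degree 1 in E major, so I6.
A-C#-E: root A is the subdominant; major triad there is IV.
E-F#-A-C# has root F#, degree 2 in E major, so ii42.
B-D#-F# has root B, degree 5 in E major, so V.
E-G#-B: root E is the tonic; major triad there is I.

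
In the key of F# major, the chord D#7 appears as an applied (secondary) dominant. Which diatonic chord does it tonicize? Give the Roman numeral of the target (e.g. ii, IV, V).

ii

The chord is a dominant seventh chord on D#.
A dominant resolves down a perfect fifth: D# → G#. In F# major, G# is scale degree 2, i.e. ii.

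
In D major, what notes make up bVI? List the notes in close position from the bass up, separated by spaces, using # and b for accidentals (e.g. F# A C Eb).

Bb D F

bVI is a major triad on the lowered sixth degree, borrowed from the parallel minor. In D major that root is Bb.
So the chord is Bb-D-F, a major triad.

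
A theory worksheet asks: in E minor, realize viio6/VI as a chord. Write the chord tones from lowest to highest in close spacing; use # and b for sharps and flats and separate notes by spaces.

D F B

The slash marks an applied leading-tone chord: viio of VI. In E minor, VI is C, so the leading tone to it is B, a half step below.
Building a diminished triad on B gives B-D-F.
The figured bass 6 indicates first inversion, placing the third (D) in the bass: D-F-B.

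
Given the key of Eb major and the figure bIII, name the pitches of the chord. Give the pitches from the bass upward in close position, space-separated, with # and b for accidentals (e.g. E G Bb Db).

Scale degree 3 in Eb major is G; lowering it a half step gives Gb. bIII is a major triad on the lowered third degree, borrowed from the parallel minor.
So the chord is Gb-Bb-Db.

Gb Bb Db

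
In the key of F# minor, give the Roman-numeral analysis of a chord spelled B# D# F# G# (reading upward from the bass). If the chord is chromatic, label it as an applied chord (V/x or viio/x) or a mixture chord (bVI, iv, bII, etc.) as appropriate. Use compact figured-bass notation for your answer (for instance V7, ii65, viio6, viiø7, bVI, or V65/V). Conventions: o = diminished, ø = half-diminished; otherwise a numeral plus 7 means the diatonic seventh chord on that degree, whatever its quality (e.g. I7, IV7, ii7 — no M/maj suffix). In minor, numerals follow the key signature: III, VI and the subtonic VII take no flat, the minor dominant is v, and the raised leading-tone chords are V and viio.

The pitches G#-B#-D#-F# form a dominant seventh chord rooted on G#.
G# is not a diatonic chord root with this quality in F# minor, but it lies a perfect fifth above C# (V), so the chord functions as an applied dominant of V.
With B# in the bass the chord is in first inversion, so the figured bass is 65.

V65/V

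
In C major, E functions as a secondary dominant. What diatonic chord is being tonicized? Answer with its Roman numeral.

vi

The chord is a major triad on E.
A dominant resolves down a perfect fifth: E → A. In C major, A is scale degree 6, i.e. vi.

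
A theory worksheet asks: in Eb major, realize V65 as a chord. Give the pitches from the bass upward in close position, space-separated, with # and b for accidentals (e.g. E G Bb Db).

The numeral's case and figure indicate a dominant seventh chord. In Eb major its root, scale degree 5, is Bb.
Stacking thirds from Bb gives Bb-D-F-Ab.
The figured bass 65 indicates first inversion, placing the third (D) in the bass: D-F-Ab-Bb.

D F Ab Bb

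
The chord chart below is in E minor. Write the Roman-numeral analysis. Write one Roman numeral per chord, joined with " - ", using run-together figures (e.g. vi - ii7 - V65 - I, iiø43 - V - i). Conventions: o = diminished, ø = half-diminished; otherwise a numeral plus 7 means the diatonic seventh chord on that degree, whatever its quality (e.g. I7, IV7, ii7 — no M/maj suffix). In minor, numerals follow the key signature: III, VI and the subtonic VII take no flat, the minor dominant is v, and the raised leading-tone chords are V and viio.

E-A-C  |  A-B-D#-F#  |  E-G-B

iv64 - V42 - i

E-A-C has root A, degree 4 in E minor, so iv64.
A-B-D#-F#: root B is the dominant; dominant seventh chord there is V42.
E-G-B: root E is the tonic; minor triad there is i.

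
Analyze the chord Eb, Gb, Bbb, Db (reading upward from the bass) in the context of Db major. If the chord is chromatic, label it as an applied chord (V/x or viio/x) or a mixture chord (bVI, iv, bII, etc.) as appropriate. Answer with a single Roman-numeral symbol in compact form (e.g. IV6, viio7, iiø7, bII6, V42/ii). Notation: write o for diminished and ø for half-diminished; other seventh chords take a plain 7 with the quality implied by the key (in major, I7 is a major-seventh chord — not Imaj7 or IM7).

Stacked in thirds the chord is Eb-Gb-Bbb-Db: a half-diminished seventh chord on Eb.
Eb is the second degree of Db major. This is the half-diminished supertonic seventh, borrowed from the parallel minor.

iiø7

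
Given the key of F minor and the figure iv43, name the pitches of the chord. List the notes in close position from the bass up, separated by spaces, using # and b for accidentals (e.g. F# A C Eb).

The numeral's case and figure indicate a minor seventh chord. In F minor its root, the fourth degree, is Bb.
Stacking thirds from Bb gives Bb-Db-F-Ab.
The figured bass 43 indicates second inversion, placing the fifth (F) in the bass: F-Ab-Bb-Db.

F Ab Bb Db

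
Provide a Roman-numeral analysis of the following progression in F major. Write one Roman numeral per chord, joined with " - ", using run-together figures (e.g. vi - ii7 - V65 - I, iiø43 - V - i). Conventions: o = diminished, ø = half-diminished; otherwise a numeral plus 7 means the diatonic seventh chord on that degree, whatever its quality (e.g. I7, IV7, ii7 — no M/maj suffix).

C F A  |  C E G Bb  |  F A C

I64 - V7 - I

C-F-A: major triad on F = scale degree 1 → I64.
C-E-G-Bb: dominant seventh chord on C = scale degree 5 → V7.
F-A-C: major triad on F = scale degree 1 → I.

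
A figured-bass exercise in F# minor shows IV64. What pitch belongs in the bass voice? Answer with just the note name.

IV in F# minor has root B; the chord is B-D#-F#.
The figure 64 means second inversion — the fifth is in the bass.

F#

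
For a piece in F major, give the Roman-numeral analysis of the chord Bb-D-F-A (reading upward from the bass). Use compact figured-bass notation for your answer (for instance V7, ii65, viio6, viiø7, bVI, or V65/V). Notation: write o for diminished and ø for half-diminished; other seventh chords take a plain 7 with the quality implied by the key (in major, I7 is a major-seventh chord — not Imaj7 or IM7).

IV7

Stacked in thirds the chord is Bb-D-F-A: a major seventh chord on Bb.
In F major, Bb is the subdominant; the diatonic major seventh chord there is IV7.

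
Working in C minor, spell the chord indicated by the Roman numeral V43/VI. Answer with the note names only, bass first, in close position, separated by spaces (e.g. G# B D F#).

Bb Db Eb G

The slash means an applied dominant: we want the dominant of VI. In C minor, VI is Ab major, and its dominant is built on Eb.
Building a dominant seventh chord on Eb gives Eb-G-Bb-Db.
With the 43 figure the chord is in second inversion; from the bass Bb upward in close position it reads Bb-Db-Eb-G.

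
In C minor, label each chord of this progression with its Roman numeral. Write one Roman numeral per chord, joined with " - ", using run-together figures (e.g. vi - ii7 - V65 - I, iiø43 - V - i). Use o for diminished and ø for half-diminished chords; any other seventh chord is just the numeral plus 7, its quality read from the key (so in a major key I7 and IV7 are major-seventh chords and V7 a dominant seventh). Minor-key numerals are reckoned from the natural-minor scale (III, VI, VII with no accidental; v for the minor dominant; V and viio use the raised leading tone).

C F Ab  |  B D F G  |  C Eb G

C-F-Ab has root F, degree 4 in C minor, so iv64.
B-D-F-G: dominant seventh chord on G = scale degree 5 → V65.
C-Eb-G: root C is the tonic; minor triad there is i.

iv64 - V65 - i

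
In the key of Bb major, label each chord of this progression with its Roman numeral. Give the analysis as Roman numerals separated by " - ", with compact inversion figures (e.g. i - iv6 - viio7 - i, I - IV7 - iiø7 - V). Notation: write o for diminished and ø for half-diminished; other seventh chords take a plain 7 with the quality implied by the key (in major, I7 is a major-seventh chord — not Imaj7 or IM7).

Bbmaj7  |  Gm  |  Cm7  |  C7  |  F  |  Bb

I7 - vi - ii7 - V7/V - V - I

Bbmaj7: major seventh chord on Bb = scale degree 1 → I7.
Gm has root G, degree 6 in Bb major, so vi.
Cm7: root C is the supertonic; minor seventh chord there is ii7.
C7 is the secondary dominant of V (dominant seventh chord on C): V7/V.
F: root F is the dominant; major triad there is V.
Bb: root Bb is the tonic; major triad there is I.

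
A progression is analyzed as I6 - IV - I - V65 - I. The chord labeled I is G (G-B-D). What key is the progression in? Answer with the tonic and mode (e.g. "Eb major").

G major

The chord G is a major triad rooted on G; its label is I.
If G is scale degree 1 and the mode makes that degree carry a major triad, the tonic is G and the mode is major.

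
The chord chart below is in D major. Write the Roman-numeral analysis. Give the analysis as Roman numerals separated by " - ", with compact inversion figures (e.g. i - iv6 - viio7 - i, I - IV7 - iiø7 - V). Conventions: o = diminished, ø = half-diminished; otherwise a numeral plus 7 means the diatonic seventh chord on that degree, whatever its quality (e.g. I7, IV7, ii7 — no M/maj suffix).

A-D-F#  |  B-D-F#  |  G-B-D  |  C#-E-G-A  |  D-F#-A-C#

I64 - vi - IV - V65 - I7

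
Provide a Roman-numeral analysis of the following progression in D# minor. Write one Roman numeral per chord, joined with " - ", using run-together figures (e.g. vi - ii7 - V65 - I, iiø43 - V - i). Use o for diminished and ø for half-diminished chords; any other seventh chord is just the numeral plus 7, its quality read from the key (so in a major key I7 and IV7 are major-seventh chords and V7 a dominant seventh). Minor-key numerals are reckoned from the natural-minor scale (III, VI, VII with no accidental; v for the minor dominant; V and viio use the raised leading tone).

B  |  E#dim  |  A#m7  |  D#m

B: root B is the submediant; major triad there is VI.
E#dim: root E# is the supertonic; diminished triad there is iio.
A#m7: root A# is the dominant; minor seventh chord there is v7.
D#m: root D# is the tonic; minor triad there is i.

VI - iio - v7 - i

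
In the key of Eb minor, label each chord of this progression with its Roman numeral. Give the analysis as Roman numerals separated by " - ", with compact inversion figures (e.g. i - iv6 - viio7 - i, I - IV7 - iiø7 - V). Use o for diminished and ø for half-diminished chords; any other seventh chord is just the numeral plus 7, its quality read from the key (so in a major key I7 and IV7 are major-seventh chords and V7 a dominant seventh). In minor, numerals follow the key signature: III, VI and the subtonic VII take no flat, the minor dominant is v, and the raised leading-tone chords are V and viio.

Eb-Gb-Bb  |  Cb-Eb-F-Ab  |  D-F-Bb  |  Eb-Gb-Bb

i - iiø43 - V6 - i

Eb-Gb-Bb has root Eb, degree 1 in Eb minor, so i.
Cb-Eb-F-Ab: half-diminished seventh chord on F = scale degree 2 → iiø43.
D-F-Bb has root Bb, degree 5 in Eb minor, so V6.
Eb-Gb-Bb: root Eb is the tonic; minor triad there is i.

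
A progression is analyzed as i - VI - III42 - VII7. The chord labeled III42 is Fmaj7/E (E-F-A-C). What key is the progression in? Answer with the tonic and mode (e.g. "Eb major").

The chord Fmaj7/E is a major seventh chord rooted on F; its label is III42.
Counting down 2 scale steps from F places the tonic on D; a major seventh chord on degree 3 is diatonic only in minor.

D minor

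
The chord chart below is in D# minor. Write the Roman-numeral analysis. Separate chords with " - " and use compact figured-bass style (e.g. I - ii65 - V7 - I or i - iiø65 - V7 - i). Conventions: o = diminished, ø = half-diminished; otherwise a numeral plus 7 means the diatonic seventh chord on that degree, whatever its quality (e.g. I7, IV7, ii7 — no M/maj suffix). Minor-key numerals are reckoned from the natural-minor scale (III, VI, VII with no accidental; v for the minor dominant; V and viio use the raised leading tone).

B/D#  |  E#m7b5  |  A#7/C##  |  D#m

B/D# has root B, degree 6 in D# minor, so VI6.
E#m7b5 has root E#, degree 2 in D# minor, so iiø7.
A#7/C## has root A#, degree 5 in D# minor, so V65.
D#m: minor triad on D# = scale degree 1 → i.

VI6 - iiø7 - V65 - i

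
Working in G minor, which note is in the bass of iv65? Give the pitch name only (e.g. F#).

Eb

iv in G minor has root C; the chord is C-Eb-G-Bb.
The figure 65 means first inversion — the third is in the bass.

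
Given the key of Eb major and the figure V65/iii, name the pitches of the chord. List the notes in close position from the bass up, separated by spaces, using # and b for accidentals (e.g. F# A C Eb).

The slash means an applied dominant: we want the dominant of iii. In Eb major, iii is G minor, and its dominant is built on D.
Building a dominant seventh chord on D gives D-F#-A-C.
With the 65 figure the chord is in first inversion; from the bass F# upward in close position it reads F#-A-C-D.

F# A C D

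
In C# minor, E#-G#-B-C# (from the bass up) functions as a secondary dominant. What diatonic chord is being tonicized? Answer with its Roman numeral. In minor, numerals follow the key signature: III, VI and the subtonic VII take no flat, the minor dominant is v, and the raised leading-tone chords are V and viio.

iv

The chord is a dominant seventh chord on C#.
A dominant resolves down a perfect fifth: C# → F#. In C# minor, F# is scale degree 4, i.e. iv.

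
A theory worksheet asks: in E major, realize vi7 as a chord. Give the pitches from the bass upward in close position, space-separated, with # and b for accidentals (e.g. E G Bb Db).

C# E G# B

The numeral's case and figure indicate a minor seventh chord. In E major its root, scale degree 6, is C#.
Stacking thirds from C# gives C#-E-G#-B.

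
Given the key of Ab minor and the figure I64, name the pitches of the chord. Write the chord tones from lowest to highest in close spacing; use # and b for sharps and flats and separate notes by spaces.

Eb Ab C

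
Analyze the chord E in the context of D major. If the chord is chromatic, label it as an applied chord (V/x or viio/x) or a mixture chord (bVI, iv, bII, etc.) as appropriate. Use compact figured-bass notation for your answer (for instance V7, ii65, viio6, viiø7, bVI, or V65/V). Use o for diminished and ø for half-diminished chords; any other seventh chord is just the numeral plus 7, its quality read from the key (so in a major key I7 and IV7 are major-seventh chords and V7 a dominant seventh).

Stacked in thirds the chord is E-G#-B: a major triad on E.
E is not a diatonic chord root with this quality in D major, but it lies a perfect fifth above A (V), so the chord functions as an applied dominant of V.

V/V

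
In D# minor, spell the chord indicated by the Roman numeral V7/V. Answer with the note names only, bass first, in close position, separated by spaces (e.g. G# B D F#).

E# G## B# D#

V7/V is a secondary dominant — the dominant seventh of V. V in D# minor is A#, so the applied chord's root is E#, a perfect fifth above.
Building a dominant seventh chord on E# gives E#-G##-B#-D#.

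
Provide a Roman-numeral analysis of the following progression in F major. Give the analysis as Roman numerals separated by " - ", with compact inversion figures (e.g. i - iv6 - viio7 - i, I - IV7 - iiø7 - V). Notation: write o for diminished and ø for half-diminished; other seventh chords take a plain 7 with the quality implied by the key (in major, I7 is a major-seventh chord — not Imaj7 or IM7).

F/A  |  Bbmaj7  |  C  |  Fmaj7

I6 - IV7 - V - I7

F/A: major triad on F = scale degree 1 → I6.
Bbmaj7: root Bb is the subdominant; major seventh chord there is IV7.
C has root C, degree 5 in F major, so V.
Fmaj7: root F is the tonic; major seventh chord there is I7.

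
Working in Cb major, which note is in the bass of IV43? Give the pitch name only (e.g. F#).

IV in Cb major has root Fb; the chord is Fb-Ab-Cb-Eb.
The figure 43 means second inversion — the fifth is in the bass.

Cb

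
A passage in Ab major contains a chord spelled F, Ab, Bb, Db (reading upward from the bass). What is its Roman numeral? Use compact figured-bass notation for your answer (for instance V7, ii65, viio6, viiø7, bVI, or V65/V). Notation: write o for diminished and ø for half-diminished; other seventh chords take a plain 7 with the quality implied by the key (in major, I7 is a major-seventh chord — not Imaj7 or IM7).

Stacked in thirds the chord is Bb-Db-F-Ab: a minor seventh chord on Bb.
In Ab major, Bb is the supertonic; the diatonic minor seventh chord there is ii7.
With F in the bass the chord is in second inversion, so the figured bass is 43.

ii43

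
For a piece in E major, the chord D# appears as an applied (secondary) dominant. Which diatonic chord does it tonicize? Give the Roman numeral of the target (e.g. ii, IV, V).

iii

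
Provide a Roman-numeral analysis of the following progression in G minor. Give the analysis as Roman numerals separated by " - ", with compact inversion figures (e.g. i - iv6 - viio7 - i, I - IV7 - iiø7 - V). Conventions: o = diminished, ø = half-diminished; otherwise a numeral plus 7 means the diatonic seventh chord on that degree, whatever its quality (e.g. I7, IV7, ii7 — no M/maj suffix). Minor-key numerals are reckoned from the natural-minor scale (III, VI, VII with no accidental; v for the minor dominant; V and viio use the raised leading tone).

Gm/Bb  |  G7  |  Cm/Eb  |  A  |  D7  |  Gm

i6 - V7/iv - iv6 - V/V - V7 - i

Gm/Bb: root G is the tonic; minor triad there is i6.
G7: chromatic; G is V of iv, so V7/iv.
Cm/Eb has root C, degree 4 in G minor, so iv6.
A is the secondary dominant of V (major triad on A): V/V.
D7: root D is the dominant; dominant seventh chord there is V7.
Gm: minor triad on G = scale degree 1 → i.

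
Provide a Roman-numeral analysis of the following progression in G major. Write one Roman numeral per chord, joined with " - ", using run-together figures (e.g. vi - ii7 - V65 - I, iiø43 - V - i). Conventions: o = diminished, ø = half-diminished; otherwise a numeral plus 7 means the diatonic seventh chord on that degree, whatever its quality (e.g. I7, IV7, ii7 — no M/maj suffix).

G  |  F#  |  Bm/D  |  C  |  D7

I - V/iii - iii6 - IV - V7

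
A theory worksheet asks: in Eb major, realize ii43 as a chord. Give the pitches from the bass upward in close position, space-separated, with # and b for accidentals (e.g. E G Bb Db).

C Eb F Ab

In Eb major, the supertonic is F, and the diatonic chord built there is a minor seventh chord.
That chord is spelled F-Ab-C-Eb.
With the 43 figure the chord is in second inversion; from the bass C upward in close position it reads C-Eb-F-Ab.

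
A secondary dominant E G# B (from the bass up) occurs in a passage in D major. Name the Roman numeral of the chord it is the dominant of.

The chord is a major triad on E.
A dominant resolves down a perfect fifth: E → A. In D major, A is scale degree 5, i.e. V.

V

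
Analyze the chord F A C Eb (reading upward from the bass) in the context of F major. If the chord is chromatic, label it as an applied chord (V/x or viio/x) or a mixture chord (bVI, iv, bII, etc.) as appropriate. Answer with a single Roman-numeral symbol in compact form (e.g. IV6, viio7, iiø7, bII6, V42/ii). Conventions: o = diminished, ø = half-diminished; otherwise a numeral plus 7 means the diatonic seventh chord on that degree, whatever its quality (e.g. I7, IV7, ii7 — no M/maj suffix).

V7/IV

Stacked in thirds the chord is F-A-C-Eb: a dominant seventh chord on F.
F is not a diatonic chord root with this quality in F major, but it lies a perfect fifth above Bb (IV), so the chord functions as an applied dominant of IV.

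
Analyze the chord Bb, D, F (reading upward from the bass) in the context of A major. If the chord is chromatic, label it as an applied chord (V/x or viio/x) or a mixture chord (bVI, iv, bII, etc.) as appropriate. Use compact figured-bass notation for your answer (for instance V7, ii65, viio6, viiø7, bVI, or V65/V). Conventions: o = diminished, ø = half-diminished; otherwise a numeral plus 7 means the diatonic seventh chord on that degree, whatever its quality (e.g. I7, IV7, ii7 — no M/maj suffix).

bII

Stacked in thirds the chord is Bb-D-F: a major triad on Bb.
Bb is the lowered second degree of A major (diatonic 2 would be B). This is the Neapolitan chord — a major triad on the lowered second degree.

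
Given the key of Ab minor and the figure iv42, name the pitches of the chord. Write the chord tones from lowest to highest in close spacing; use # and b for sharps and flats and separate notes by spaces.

Cb Db Fb Ab

In Ab minor, scale degree 4 is Db, and the diatonic chord built there is a minor seventh chord.
That chord is spelled Db-Fb-Ab-Cb.
With the 42 figure the chord is in third inversion; from the bass Cb upward in close position it reads Cb-Db-Fb-Ab.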